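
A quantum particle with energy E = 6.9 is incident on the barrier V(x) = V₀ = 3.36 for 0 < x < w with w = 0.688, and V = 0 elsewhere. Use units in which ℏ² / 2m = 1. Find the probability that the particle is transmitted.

E > V₀: inside the barrier k₂ = √(2m(E − V₀))/ℏ = 1.881, k₂w = 1.294.
Matching at both interfaces gives T⁻¹ = 1 + V₀² sin²(k₂w) / [4E(E − V₀)] = 1.107, hence T = 0.903.

T = 0.903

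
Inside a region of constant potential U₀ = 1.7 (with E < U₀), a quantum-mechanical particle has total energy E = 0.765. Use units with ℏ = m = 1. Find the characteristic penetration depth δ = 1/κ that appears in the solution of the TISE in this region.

Since E < U₀ the TISE in this region is ψ'' = κ²ψ with κ = √(2m(U₀ − E))/ℏ.
κ = √(2 × 1 × 0.935) = 1.367. The penetration depth is δ = 1/κ = 0.731.

δ = 0.731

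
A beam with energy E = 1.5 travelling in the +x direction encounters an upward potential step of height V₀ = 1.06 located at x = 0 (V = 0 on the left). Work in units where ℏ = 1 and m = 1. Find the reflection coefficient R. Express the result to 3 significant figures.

R = 0.0884

On each side the TISE gives plane waves with k = √(2m(E − V))/ℏ: k₁ = √(2·1·1.5) = 1.732, k₂ = √(2·1·0.44) = 0.9381.
Continuity of ψ and ψ′ at the step yields the reflection amplitude r = (k₁ − k₂)/(k₁ + k₂) = 0.2974; thus R = |r|² = 0.08842, T = 0.9116.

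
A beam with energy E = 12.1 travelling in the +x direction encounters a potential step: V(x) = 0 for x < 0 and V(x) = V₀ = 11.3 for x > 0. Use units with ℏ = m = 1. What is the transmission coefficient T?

T = 0.651

On each side the TISE gives plane waves with k = √(2m(E − V))/ℏ: k₁ = √(2·1·12.1) = 4.919, k₂ = √(2·1·0.8) = 1.265.
Matching ψ and ψ′ at x = 0 gives r = (k₁ − k₂)/(k₁ + k₂), so R = r² = 0.3492 and T = 1 − R = 0.6508.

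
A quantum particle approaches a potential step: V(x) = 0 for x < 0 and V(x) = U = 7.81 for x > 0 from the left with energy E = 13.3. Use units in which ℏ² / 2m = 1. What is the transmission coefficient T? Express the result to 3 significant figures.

T = 0.953

On each side the TISE gives plane waves with k = √(2m(E − V))/ℏ: k₁ = √(2·½·13.3) = 3.647, k₂ = √(2·½·5.49) = 2.343.
Matching ψ and ψ′ at x = 0 gives r = (k₁ − k₂)/(k₁ + k₂), so R = r² = 0.04738 and T = 1 − R = 0.9526.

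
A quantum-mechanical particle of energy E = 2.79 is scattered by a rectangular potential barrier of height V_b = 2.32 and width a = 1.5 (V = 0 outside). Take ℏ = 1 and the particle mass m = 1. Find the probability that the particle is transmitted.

E > V_b: inside the barrier k₂ = √(2m(E − V_b))/ℏ = 0.9695, k₂a = 1.454.
T = [1 + V_b² sin²(k₂a) / (4E(E − V_b))]⁻¹ = 1/2.012 = 0.497.

T = 0.497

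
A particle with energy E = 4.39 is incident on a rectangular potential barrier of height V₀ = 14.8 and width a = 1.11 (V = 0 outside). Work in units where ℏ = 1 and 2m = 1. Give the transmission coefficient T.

T = 0.00258

Since E < V₀ the interior solution is evanescent with decay constant κ = √(2m(V₀ − E))/ℏ = 3.226.
κa = 3.581, sinh(κa) = 17.95.
The exact tunnelling result is T⁻¹ = 1 + V₀² sinh²(κa) / [4E(V₀ − E)] = 387.0, so T = 0.00258.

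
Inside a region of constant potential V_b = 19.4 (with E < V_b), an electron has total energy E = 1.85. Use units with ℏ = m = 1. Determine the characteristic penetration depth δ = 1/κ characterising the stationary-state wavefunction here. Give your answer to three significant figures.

Since E < V_b the TISE in this region is ψ'' = κ²ψ with κ = √(2m(V_b − E))/ℏ.
κ = √(2 × 1 × 17.55) = 5.925. The penetration depth is δ = 1/κ = 0.169.

δ = 0.169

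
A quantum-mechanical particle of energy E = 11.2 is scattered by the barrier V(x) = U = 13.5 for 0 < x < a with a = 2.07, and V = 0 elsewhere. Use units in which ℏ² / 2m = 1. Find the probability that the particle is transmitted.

T = 0.00424

Since E < U the interior solution is evanescent with decay constant κ = √(2m(U − E))/ℏ = 1.517.
κa = 3.139, sinh(κa) = 11.52.
The exact tunnelling result is T⁻¹ = 1 + U² sinh²(κa) / [4E(U − E)] = 235.8, so T = 0.00424.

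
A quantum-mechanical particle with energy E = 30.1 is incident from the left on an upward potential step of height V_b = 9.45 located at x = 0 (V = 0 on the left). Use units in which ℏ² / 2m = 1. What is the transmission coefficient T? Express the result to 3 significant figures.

T = 0.991

On each side the TISE gives plane waves with k = √(2m(E − V))/ℏ: k₁ = √(2·½·30.1) = 5.486, k₂ = √(2·½·20.65) = 4.544.
Continuity of ψ and ψ′ at the step yields the reflection amplitude r = (k₁ − k₂)/(k₁ + k₂) = 0.09392; thus R = |r|² = 0.008822, T = 0.9912.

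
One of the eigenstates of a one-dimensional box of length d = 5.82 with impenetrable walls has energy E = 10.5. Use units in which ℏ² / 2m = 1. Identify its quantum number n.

n = 6

For an infinite well E_n = n²π²ℏ²/(2md²), so n = (d/πℏ)√(2mE).
n = (5.82/π) × √(2 × 0.5 × 10.5) = 6.003 → n = 6.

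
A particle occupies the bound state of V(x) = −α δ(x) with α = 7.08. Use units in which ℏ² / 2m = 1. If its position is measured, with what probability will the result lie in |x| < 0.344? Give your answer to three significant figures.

P = 0.912

The normalised bound state is ψ = √κ e^{−κ|x|} with κ = mα/ℏ² = 3.540.
P(|x| < d) = ∫_{−d}^{d} κ e^{−2κ|x|} dx = 1 − e^{−2κd} = 1 − e^{−2.436} = 0.9124.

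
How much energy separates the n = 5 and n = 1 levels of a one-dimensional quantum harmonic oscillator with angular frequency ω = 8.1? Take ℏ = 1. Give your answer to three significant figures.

ΔE = 32.4

E_n = ℏω(n + ½), so ΔE = (5 − 1) ℏω = 4 × 8.1 = 32.40.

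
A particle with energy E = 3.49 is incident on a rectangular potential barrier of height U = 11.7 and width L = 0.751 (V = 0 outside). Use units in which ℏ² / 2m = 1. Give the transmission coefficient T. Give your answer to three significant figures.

T = 0.0445

E < U: inside the barrier ψ ∝ e^{±κx} with κ = √(2m(U − E))/ℏ = 2.865.
κL = 2.152, sinh(κL) = 4.242.
The exact tunnelling result is T⁻¹ = 1 + U² sinh²(κL) / [4E(U − E)] = 22.49, so T = 0.0445.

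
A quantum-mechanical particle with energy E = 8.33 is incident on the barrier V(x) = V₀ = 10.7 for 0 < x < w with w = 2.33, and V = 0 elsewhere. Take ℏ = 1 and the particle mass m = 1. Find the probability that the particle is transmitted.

T = 0.000108

Since E < V₀ the interior solution is evanescent with decay constant κ = √(2m(V₀ − E))/ℏ = 2.177.
κw = 5.073, sinh(κw) = 79.80.
Matching ψ, ψ′ at both faces gives T = [1 + V₀² sinh²(κw) / (4E(V₀ − E))]⁻¹ = 1/9235 = 0.000108.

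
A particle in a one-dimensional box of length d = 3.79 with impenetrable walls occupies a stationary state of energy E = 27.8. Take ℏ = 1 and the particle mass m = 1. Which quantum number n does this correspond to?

n = 9

For an infinite well E_n = n²π²ℏ²/(2md²), so n = (d/πℏ)√(2mE).
n = (3.79/π) × √(2 × 1 × 27.8) = 8.996 → n = 9.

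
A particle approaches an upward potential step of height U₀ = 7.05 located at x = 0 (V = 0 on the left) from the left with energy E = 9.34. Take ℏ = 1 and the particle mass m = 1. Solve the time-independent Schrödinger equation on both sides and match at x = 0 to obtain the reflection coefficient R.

On each side the TISE gives plane waves with k = √(2m(E − V))/ℏ: k₁ = √(2·1·9.34) = 4.322, k₂ = √(2·1·2.29) = 2.140.
Matching ψ and ψ′ at x = 0 gives r = (k₁ − k₂)/(k₁ + k₂), so R = r² = 0.1140 and T = 1 − R = 0.8860.

R = 0.114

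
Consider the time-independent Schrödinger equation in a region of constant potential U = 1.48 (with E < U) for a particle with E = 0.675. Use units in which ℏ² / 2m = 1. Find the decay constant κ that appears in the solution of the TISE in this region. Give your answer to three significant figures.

κ = 0.897

Since E < U the TISE in this region is ψ'' = κ²ψ with κ = √(2m(U − E))/ℏ.
κ = √(2 × 0.5 × 0.805) = 0.8972.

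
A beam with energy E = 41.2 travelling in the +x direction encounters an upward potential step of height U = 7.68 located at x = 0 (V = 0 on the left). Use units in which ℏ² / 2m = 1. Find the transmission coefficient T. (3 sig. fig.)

The wavenumbers are k₁ = √(2mE)/ℏ = 6.419 on the left and k₂ = √(2m(E − U))/ℏ = 5.790 on the right.
Continuity of ψ and ψ′ at the step yields the reflection amplitude r = (k₁ − k₂)/(k₁ + k₂) = 0.05153; thus R = |r|² = 0.002655, T = 0.9973.

T = 0.997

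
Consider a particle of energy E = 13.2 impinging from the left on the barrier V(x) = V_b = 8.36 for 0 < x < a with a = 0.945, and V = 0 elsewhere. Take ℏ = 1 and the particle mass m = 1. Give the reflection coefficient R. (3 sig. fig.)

Above the barrier the interior wavenumber is k₂ = √(2m(E − V_b))/ℏ = 3.111, giving phase k₂a = 2.940.
Matching at both interfaces gives T⁻¹ = 1 + V_b² sin²(k₂a) / [4E(E − V_b)] = 1.011, hence T = 0.989.
R = 1 − T = 0.0108.

R = 0.0108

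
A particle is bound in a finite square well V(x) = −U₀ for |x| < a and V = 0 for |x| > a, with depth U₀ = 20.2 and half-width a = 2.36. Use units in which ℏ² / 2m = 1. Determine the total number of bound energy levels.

Define the well-strength parameter z₀ = (a/ℏ)√(2mU₀) = 2.36 × √(2·0.5·20.2) = 10.61.
A new bound state (alternating even/odd) appears each time z₀ passes a multiple of π/2, so N = ⌊2z₀/π⌋ + 1 = ⌊6.753⌋ + 1 = 7.

N = 7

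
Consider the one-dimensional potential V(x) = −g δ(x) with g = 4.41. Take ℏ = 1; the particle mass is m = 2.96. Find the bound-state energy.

For x ≠ 0 the bound state is ψ ∝ e^{−κ|x|}; integrating the TISE across the delta gives the cusp condition 2κ = 2mg/ℏ², so κ = 13.05.
Then E = −ℏ²κ²/(2m) = −mg²/(2ℏ²) = -28.78.

E = -28.8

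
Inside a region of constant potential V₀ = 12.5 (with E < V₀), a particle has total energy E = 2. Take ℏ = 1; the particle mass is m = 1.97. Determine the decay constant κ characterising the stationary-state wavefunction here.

κ = 6.43

Since E < V₀ the TISE in this region is ψ'' = κ²ψ with κ = √(2m(V₀ − E))/ℏ.
κ = √(2 × 1.97 × 10.5) = 6.432.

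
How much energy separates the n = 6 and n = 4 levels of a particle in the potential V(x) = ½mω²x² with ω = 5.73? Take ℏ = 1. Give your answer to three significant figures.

E_n = ℏω(n + ½), so ΔE = (6 − 4) ℏω = 2 × 5.73 = 11.46.

ΔE = 11.5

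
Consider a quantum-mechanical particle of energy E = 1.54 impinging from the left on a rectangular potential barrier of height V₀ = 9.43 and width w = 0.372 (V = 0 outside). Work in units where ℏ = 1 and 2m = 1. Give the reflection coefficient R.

R = 0.740

Since E < V₀ the interior solution is evanescent with decay constant κ = √(2m(V₀ − E))/ℏ = 2.809.
κw = 1.045, sinh(κw) = 1.246.
Matching ψ, ψ′ at both faces gives T = [1 + V₀² sinh²(κw) / (4E(V₀ − E))]⁻¹ = 1/3.839 = 0.260.
R = 1 − T = 0.740.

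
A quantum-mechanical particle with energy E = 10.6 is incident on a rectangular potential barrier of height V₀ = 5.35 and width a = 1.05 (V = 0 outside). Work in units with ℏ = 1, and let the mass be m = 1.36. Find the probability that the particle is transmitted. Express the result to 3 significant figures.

E > V₀: inside the barrier k₂ = √(2m(E − V₀))/ℏ = 3.779, k₂a = 3.968.
Matching at both interfaces gives T⁻¹ = 1 + V₀² sin²(k₂a) / [4E(E − V₀)] = 1.070, hence T = 0.935.

T = 0.935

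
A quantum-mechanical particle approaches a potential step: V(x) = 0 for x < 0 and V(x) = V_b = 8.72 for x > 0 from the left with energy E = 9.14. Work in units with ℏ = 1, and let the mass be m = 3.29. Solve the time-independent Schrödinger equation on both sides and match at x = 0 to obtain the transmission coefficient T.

T = 0.581

The wavenumbers are k₁ = √(2mE)/ℏ = 7.755 on the left and k₂ = √(2m(E − V_b))/ℏ = 1.662 on the right.
Continuity of ψ and ψ′ at the step yields the reflection amplitude r = (k₁ − k₂)/(k₁ + k₂) = 0.6470; thus R = |r|² = 0.4185, T = 0.5815.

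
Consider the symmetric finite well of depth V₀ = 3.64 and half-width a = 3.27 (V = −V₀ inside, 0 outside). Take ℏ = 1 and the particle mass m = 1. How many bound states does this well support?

Define the well-strength parameter z₀ = (a/ℏ)√(2mV₀) = 3.27 × √(2·1·3.64) = 8.823.
A new bound state (alternating even/odd) appears each time z₀ passes a multiple of π/2, so N = ⌊2z₀/π⌋ + 1 = ⌊5.617⌋ + 1 = 6.

N = 6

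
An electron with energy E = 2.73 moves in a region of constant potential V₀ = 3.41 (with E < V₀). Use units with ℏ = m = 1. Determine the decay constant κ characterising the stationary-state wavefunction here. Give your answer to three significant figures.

κ = 1.17

Since E < V₀ the TISE in this region is ψ'' = κ²ψ with κ = √(2m(V₀ − E))/ℏ.
κ = √(2 × 1 × 0.68) = 1.166.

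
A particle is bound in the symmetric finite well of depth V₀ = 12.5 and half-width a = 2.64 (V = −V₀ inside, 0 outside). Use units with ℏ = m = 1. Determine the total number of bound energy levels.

N = 9

The dimensionless depth is z₀ = a√(2mV₀)/ℏ = 2.64 × √(25.00) = 13.20.
A new bound state (alternating even/odd) appears each time z₀ passes a multiple of π/2, so N = ⌊2z₀/π⌋ + 1 = ⌊8.403⌋ + 1 = 9.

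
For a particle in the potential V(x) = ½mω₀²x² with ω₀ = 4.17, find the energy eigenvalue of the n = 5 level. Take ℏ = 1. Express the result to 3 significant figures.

E = 22.9

Using E_n = (n + ½)ℏω₀: E_5 = 5.5 × 4.17 = 22.94.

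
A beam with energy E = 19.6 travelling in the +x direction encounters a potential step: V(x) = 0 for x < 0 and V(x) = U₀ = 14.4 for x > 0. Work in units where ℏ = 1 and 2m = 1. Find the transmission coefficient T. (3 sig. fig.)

The wavenumbers are k₁ = √(2mE)/ℏ = 4.427 on the left and k₂ = √(2m(E − U₀))/ℏ = 2.280 on the right.
Continuity of ψ and ψ′ at the step yields the reflection amplitude r = (k₁ − k₂)/(k₁ + k₂) = 0.3201; thus R = |r|² = 0.1024, T = 0.8976.

T = 0.898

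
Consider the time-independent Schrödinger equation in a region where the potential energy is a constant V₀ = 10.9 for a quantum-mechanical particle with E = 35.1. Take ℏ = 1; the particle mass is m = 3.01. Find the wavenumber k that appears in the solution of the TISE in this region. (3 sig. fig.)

k = 12.1

With E > V₀ the solution is oscillatory, ψ ∝ e^{±ikx} with k = √(2m(E − V₀))/ℏ.
k = √(2 × 3.01 × 24.2) = 12.07.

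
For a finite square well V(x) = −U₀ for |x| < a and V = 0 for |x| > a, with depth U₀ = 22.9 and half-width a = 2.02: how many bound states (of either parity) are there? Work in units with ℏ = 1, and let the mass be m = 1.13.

N = 10

Define the well-strength parameter z₀ = (a/ℏ)√(2mU₀) = 2.02 × √(2·1.13·22.9) = 14.53.
The even/odd transcendental equations gain one root per π/2 in z₀, giving N = 1 + ⌊2z₀/π⌋ = 1 + ⌊9.251⌋ = 10.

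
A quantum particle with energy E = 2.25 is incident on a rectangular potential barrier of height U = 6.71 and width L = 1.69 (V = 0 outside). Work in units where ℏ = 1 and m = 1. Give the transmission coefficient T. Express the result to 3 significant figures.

T = 0.000147

E < U: inside the barrier ψ ∝ e^{±κx} with κ = √(2m(U − E))/ℏ = 2.987.
κL = 5.047, sinh(κL) = 77.81.
The exact tunnelling result is T⁻¹ = 1 + U² sinh²(κL) / [4E(U − E)] = 6792, so T = 0.000147.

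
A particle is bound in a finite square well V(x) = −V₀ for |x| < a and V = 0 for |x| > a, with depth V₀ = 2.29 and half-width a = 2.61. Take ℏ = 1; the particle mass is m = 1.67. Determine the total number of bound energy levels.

N = 5

Define the well-strength parameter z₀ = (a/ℏ)√(2mV₀) = 2.61 × √(2·1.67·2.29) = 7.218.
The even/odd transcendental equations gain one root per π/2 in z₀, giving N = 1 + ⌊2z₀/π⌋ = 1 + ⌊4.595⌋ = 5.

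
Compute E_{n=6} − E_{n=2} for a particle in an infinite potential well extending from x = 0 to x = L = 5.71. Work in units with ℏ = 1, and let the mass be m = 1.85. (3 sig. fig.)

ΔE = 2.62

E_n = n²π²ℏ²/(2mL²), so ΔE = (6² − 2²) π²ℏ²/(2mL²).
ΔE = 32 × π² / (2 × 1.85 × 5.71²) = 2.618.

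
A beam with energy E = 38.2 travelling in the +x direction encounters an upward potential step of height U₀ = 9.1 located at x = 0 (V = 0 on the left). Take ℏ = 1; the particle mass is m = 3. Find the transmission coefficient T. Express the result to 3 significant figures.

The wavenumbers are k₁ = √(2mE)/ℏ = 15.14 on the left and k₂ = √(2m(E − U₀))/ℏ = 13.21 on the right.
Continuity of ψ and ψ′ at the step yields the reflection amplitude r = (k₁ − k₂)/(k₁ + k₂) = 0.06792; thus R = |r|² = 0.004613, T = 0.9954.

T = 0.995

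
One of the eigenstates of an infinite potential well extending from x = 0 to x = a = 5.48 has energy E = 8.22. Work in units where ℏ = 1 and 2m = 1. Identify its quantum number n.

n = 5

From E_n = n²π²ℏ²/(2ma²) invert to n = √(2ma²E)/(πℏ).
n = (5.48/π) × √(2 × 0.5 × 8.22) = 5.001 → n = 5.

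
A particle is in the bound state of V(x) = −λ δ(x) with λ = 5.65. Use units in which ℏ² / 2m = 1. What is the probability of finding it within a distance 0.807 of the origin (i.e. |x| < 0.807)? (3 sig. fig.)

The normalised bound state is ψ = √κ e^{−κ|x|} with κ = mλ/ℏ² = 2.825.
P(|x| < d) = ∫_{−d}^{d} κ e^{−2κ|x|} dx = 1 − e^{−2κd} = 1 − e^{−4.560} = 0.9895.

P = 0.990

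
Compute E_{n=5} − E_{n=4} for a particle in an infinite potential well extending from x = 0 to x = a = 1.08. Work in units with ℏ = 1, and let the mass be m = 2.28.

E_n = n²π²ℏ²/(2ma²), so ΔE = (5² − 4²) π²ℏ²/(2ma²).
ΔE = 9 × π² / (2 × 2.28 × 1.08²) = 16.70.

ΔE = 16.7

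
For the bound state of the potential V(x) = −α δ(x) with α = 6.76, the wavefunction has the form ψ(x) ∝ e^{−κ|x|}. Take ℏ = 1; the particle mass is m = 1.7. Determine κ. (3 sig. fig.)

κ = 11.5

Integrating the TISE across x = 0 gives the cusp condition ψ'(0⁺) − ψ'(0⁻) = −(2mα/ℏ²)ψ(0).
With ψ ∝ e^{−κ|x|} this yields −2κ = −2mα/ℏ², so κ = mα/ℏ² = 11.49.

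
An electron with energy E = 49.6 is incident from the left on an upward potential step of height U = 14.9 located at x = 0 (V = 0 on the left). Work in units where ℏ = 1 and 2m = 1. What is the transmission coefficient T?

The wavenumbers are k₁ = √(2mE)/ℏ = 7.043 on the left and k₂ = √(2m(E − U))/ℏ = 5.891 on the right.
Continuity of ψ and ψ′ at the step yields the reflection amplitude r = (k₁ − k₂)/(k₁ + k₂) = 0.08908; thus R = |r|² = 0.007935, T = 0.9921.

T = 0.992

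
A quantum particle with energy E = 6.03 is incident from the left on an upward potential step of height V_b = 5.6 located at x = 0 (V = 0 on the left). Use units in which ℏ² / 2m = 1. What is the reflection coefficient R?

R = 0.335

On each side the TISE gives plane waves with k = √(2m(E − V))/ℏ: k₁ = √(2·½·6.03) = 2.456, k₂ = √(2·½·0.43) = 0.6557.
Continuity of ψ and ψ′ at the step yields the reflection amplitude r = (k₁ − k₂)/(k₁ + k₂) = 0.5785; thus R = |r|² = 0.3346, T = 0.6654.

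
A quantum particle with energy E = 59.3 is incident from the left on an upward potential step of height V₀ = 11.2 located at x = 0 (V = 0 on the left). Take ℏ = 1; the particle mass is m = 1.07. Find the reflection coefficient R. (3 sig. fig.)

R = 0.00273

On each side the TISE gives plane waves with k = √(2m(E − V))/ℏ: k₁ = √(2·1.07·59.3) = 11.27, k₂ = √(2·1.07·48.1) = 10.15.
Continuity of ψ and ψ′ at the step yields the reflection amplitude r = (k₁ − k₂)/(k₁ + k₂) = 0.05228; thus R = |r|² = 0.002734, T = 0.9973.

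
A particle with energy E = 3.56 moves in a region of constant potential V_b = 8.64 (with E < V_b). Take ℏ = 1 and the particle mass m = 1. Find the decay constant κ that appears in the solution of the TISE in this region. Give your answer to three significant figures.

κ = 3.19

Since E < V_b the TISE in this region is ψ'' = κ²ψ with κ = √(2m(V_b − E))/ℏ.
κ = √(2 × 1 × 5.08) = 3.187.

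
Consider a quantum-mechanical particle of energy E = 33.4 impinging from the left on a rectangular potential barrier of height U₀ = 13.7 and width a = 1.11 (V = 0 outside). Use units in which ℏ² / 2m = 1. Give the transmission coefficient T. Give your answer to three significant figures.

E > U₀: inside the barrier k₂ = √(2m(E − U₀))/ℏ = 4.438, k₂a = 4.927.
T = [1 + U₀² sin²(k₂a) / (4E(E − U₀))]⁻¹ = 1/1.068 = 0.936.

T = 0.936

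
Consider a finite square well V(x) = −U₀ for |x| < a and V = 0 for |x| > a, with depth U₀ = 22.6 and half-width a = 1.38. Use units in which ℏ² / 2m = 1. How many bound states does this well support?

Define the well-strength parameter z₀ = (a/ℏ)√(2mU₀) = 1.38 × √(2·0.5·22.6) = 6.560.
The even/odd transcendental equations gain one root per π/2 in z₀, giving N = 1 + ⌊2z₀/π⌋ = 1 + ⌊4.177⌋ = 5.

N = 5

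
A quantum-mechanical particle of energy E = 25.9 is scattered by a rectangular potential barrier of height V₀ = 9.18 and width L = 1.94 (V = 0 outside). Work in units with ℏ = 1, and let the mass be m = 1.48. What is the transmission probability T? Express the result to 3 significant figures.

E > V₀: inside the barrier k₂ = √(2m(E − V₀))/ℏ = 7.035, k₂L = 13.65.
T = [1 + V₀² sin²(k₂L) / (4E(E − V₀))]⁻¹ = 1/1.038 = 0.963.

T = 0.963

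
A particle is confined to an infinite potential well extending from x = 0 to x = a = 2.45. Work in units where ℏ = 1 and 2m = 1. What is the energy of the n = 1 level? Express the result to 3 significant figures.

E = 1.64

The infinite-well eigenfunctions ψ_n = √(2/a) sin(nπx/a) vanish at both walls, giving E_n = n²π²ℏ²/(2ma²).
E_1 = 1² × π² / (2 × 0.5 × 2.45²) = 1.644.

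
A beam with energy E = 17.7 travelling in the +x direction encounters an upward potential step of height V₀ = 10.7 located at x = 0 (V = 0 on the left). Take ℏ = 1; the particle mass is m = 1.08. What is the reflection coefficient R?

R = 0.0519

The wavenumbers are k₁ = √(2mE)/ℏ = 6.183 on the left and k₂ = √(2m(E − V₀))/ℏ = 3.888 on the right.
Continuity of ψ and ψ′ at the step yields the reflection amplitude r = (k₁ − k₂)/(k₁ + k₂) = 0.2278; thus R = |r|² = 0.05191, T = 0.9481.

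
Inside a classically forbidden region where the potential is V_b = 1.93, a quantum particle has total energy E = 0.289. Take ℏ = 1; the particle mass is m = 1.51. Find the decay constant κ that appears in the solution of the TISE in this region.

Since E < V_b the TISE in this region is ψ'' = κ²ψ with κ = √(2m(V_b − E))/ℏ.
κ = √(2 × 1.51 × 1.641) = 2.226.

κ = 2.23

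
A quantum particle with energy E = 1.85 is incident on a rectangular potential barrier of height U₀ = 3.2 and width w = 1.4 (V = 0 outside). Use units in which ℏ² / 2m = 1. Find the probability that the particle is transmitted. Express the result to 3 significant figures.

Since E < U₀ the interior solution is evanescent with decay constant κ = √(2m(U₀ − E))/ℏ = 1.162.
κw = 1.627, sinh(κw) = 2.445.
The exact tunnelling result is T⁻¹ = 1 + U₀² sinh²(κw) / [4E(U₀ − E)] = 7.128, so T = 0.140.

T = 0.140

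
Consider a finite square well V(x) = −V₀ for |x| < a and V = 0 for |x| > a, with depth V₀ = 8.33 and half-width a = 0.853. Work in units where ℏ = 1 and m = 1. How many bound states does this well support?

The dimensionless depth is z₀ = a√(2mV₀)/ℏ = 0.853 × √(16.66) = 3.482.
A new bound state (alternating even/odd) appears each time z₀ passes a multiple of π/2, so N = ⌊2z₀/π⌋ + 1 = ⌊2.216⌋ + 1 = 3.

N = 3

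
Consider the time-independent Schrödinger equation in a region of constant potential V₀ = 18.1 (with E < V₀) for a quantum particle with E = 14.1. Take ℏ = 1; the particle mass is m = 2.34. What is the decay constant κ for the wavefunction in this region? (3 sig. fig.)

Since E < V₀ the TISE in this region is ψ'' = κ²ψ with κ = √(2m(V₀ − E))/ℏ.
κ = √(2 × 2.34 × 4) = 4.327.

κ = 4.33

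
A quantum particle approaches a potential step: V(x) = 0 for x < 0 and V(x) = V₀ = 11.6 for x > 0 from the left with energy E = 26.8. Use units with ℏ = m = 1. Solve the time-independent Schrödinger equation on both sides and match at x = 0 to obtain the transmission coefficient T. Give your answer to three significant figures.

T = 0.980

On each side the TISE gives plane waves with k = √(2m(E − V))/ℏ: k₁ = √(2·1·26.8) = 7.321, k₂ = √(2·1·15.2) = 5.514.
Continuity of ψ and ψ′ at the step yields the reflection amplitude r = (k₁ − k₂)/(k₁ + k₂) = 0.1408; thus R = |r|² = 0.01983, T = 0.9802.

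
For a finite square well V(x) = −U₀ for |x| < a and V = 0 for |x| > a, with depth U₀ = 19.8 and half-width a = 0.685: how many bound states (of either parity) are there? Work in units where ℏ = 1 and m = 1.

Define the well-strength parameter z₀ = (a/ℏ)√(2mU₀) = 0.685 × √(2·1·19.8) = 4.311.
A new bound state (alternating even/odd) appears each time z₀ passes a multiple of π/2, so N = ⌊2z₀/π⌋ + 1 = ⌊2.744⌋ + 1 = 3.

N = 3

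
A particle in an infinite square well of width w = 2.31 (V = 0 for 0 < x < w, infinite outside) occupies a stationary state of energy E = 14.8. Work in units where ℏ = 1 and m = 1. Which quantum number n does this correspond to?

From E_n = n²π²ℏ²/(2mw²) invert to n = √(2mw²E)/(πℏ).
n = (2.31/π) × √(2 × 1 × 14.8) = 4.000 → n = 4.

n = 4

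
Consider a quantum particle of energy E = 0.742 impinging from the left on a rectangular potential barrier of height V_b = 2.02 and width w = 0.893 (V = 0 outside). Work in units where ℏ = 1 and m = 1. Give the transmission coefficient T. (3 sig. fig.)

E < V_b: inside the barrier ψ ∝ e^{±κx} with κ = √(2m(V_b − E))/ℏ = 1.599.
κw = 1.428, sinh(κw) = 1.965.
Matching ψ, ψ′ at both faces gives T = [1 + V_b² sinh²(κw) / (4E(V_b − E))]⁻¹ = 1/5.152 = 0.194.

T = 0.194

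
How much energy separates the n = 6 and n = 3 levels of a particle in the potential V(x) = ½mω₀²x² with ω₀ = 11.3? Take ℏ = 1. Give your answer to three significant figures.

E_n = ℏω₀(n + ½), so ΔE = (6 − 3) ℏω₀ = 3 × 11.3 = 33.90.

ΔE = 33.9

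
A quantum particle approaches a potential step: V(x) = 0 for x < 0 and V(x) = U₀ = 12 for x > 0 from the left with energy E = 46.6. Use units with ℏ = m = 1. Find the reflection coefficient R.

On each side the TISE gives plane waves with k = √(2m(E − V))/ℏ: k₁ = √(2·1·46.6) = 9.654, k₂ = √(2·1·34.6) = 8.319.
Matching ψ and ψ′ at x = 0 gives r = (k₁ − k₂)/(k₁ + k₂), so R = r² = 0.005520 and T = 1 − R = 0.9945.

R = 0.00552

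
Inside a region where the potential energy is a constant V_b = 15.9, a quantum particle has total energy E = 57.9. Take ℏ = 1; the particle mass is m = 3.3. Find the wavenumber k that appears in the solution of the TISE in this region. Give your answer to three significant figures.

With E > V_b the solution is oscillatory, ψ ∝ e^{±ikx} with k = √(2m(E − V_b))/ℏ.
k = √(2 × 3.3 × 42) = 16.65.

k = 16.6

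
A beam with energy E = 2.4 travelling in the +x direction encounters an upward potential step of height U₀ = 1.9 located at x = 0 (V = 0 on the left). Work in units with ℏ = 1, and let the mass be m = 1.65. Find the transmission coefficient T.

T = 0.861

On each side the TISE gives plane waves with k = √(2m(E − V))/ℏ: k₁ = √(2·1.65·2.4) = 2.814, k₂ = √(2·1.65·0.5) = 1.285.
Matching ψ and ψ′ at x = 0 gives r = (k₁ − k₂)/(k₁ + k₂), so R = r² = 0.1393 and T = 1 − R = 0.8607.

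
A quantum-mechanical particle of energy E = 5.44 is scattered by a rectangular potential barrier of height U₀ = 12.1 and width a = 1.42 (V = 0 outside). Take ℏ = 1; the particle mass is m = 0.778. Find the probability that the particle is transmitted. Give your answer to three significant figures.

E < U₀: inside the barrier ψ ∝ e^{±κx} with κ = √(2m(U₀ − E))/ℏ = 3.219.
κa = 4.571, sinh(κa) = 48.32.
The exact tunnelling result is T⁻¹ = 1 + U₀² sinh²(κa) / [4E(U₀ − E)] = 2360, so T = 0.000424.

T = 0.000424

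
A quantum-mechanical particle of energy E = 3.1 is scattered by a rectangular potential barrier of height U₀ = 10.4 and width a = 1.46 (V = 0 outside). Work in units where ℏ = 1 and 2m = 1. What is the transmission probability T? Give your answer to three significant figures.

T = 0.00125

Since E < U₀ the interior solution is evanescent with decay constant κ = √(2m(U₀ − E))/ℏ = 2.702.
κa = 3.945, sinh(κa) = 25.82.
The exact tunnelling result is T⁻¹ = 1 + U₀² sinh²(κa) / [4E(U₀ − E)] = 797.6, so T = 0.00125.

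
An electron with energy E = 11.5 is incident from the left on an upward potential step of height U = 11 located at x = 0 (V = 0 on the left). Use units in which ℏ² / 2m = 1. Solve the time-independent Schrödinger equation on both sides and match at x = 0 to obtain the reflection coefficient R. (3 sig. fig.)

R = 0.429

The wavenumbers are k₁ = √(2mE)/ℏ = 3.391 on the left and k₂ = √(2m(E − U))/ℏ = 0.7071 on the right.
Continuity of ψ and ψ′ at the step yields the reflection amplitude r = (k₁ − k₂)/(k₁ + k₂) = 0.6549; thus R = |r|² = 0.4289, T = 0.5711.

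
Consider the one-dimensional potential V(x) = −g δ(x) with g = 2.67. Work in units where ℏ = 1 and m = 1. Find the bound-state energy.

E = -3.56

The bound state is ψ(x) = √κ e^{−κ|x|}. The derivative jump ψ'(0⁺) − ψ'(0⁻) = −(2mg/ℏ²)ψ(0) fixes κ = mg/ℏ² = 2.670.
Then E = −ℏ²κ²/(2m) = −mg²/(2ℏ²) = -3.564.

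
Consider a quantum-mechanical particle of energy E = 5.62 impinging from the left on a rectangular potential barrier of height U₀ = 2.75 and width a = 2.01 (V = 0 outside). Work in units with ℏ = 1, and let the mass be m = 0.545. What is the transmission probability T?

T = 0.981

Above the barrier the interior wavenumber is k₂ = √(2m(E − U₀))/ℏ = 1.769, giving phase k₂a = 3.555.
Matching at both interfaces gives T⁻¹ = 1 + U₀² sin²(k₂a) / [4E(E − U₀)] = 1.019, hence T = 0.981.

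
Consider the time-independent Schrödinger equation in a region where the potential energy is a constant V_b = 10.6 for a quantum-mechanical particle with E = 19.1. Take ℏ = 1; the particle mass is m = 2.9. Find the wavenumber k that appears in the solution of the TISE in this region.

With E > V_b the solution is oscillatory, ψ ∝ e^{±ikx} with k = √(2m(E − V_b))/ℏ.
k = √(2 × 2.9 × 8.5) = 7.021.

k = 7.02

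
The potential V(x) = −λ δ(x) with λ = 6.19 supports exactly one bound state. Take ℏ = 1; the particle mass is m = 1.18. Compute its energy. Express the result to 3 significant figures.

The bound state is ψ(x) = √κ e^{−κ|x|}. The derivative jump ψ'(0⁺) − ψ'(0⁻) = −(2mλ/ℏ²)ψ(0) fixes κ = mλ/ℏ² = 7.304.
Then E = −ℏ²κ²/(2m) = −mλ²/(2ℏ²) = -22.61.

E = -22.6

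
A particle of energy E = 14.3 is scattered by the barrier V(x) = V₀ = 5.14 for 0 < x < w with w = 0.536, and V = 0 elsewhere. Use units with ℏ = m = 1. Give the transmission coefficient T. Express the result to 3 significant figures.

T = 0.972

Above the barrier the interior wavenumber is k₂ = √(2m(E − V₀))/ℏ = 4.280, giving phase k₂w = 2.294.
T = [1 + V₀² sin²(k₂w) / (4E(E − V₀))]⁻¹ = 1/1.028 = 0.972.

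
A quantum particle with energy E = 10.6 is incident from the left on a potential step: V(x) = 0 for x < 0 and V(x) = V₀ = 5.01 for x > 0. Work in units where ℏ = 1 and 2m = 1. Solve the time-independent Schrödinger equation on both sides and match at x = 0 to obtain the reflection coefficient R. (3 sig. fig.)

The wavenumbers are k₁ = √(2mE)/ℏ = 3.256 on the left and k₂ = √(2m(E − V₀))/ℏ = 2.364 on the right.
Matching ψ and ψ′ at x = 0 gives r = (k₁ − k₂)/(k₁ + k₂), so R = r² = 0.02516 and T = 1 − R = 0.9748.

R = 0.0252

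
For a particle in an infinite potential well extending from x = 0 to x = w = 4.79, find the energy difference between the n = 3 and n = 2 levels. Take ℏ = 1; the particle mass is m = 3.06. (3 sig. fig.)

ΔE = 0.351

E_n = n²π²ℏ²/(2mw²), so ΔE = (3² − 2²) π²ℏ²/(2mw²).
ΔE = 5 × π² / (2 × 3.06 × 4.79²) = 0.3514.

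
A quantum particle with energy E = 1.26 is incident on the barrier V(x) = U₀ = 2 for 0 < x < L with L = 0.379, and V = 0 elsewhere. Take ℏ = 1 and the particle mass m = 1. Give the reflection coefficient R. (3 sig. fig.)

Since E < U₀ the interior solution is evanescent with decay constant κ = √(2m(U₀ − E))/ℏ = 1.217.
κL = 0.4611, sinh(κL) = 0.4776.
The exact tunnelling result is T⁻¹ = 1 + U₀² sinh²(κL) / [4E(U₀ − E)] = 1.245, so T = 0.803.
R = 1 − T = 0.197.

R = 0.197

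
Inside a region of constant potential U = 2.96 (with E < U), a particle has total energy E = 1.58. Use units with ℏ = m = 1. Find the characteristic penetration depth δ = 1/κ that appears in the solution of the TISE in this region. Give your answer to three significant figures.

δ = 0.602

Since E < U the TISE in this region is ψ'' = κ²ψ with κ = √(2m(U − E))/ℏ.
κ = √(2 × 1 × 1.38) = 1.661. The penetration depth is δ = 1/κ = 0.602.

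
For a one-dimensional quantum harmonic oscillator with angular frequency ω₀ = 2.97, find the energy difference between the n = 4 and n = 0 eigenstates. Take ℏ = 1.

ΔE = 11.9

E_n = ℏω₀(n + ½), so ΔE = (4 − 0) ℏω₀ = 4 × 2.97 = 11.88.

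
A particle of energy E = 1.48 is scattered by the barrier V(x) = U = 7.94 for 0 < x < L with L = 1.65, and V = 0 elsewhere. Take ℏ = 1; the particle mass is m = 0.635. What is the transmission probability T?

T = 0.000191

E < U: inside the barrier ψ ∝ e^{±κx} with κ = √(2m(U − E))/ℏ = 2.864.
κL = 4.726, sinh(κL) = 56.42.
The exact tunnelling result is T⁻¹ = 1 + U² sinh²(κL) / [4E(U − E)] = 5249, so T = 0.000191.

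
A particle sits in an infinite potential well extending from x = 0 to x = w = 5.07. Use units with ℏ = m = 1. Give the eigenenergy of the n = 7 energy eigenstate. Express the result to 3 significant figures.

Requiring ψ(0) = ψ(w) = 0 quantises k = nπ/w, hence E_n = ℏ²k²/2m = n²π²ℏ²/(2mw²).
E_7 = 7² × π² / (2 × 1 × 5.07²) = 9.407.

E = 9.41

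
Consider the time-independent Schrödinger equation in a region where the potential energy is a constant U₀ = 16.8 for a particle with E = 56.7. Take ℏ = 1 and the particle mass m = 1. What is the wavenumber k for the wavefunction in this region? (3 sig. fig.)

With E > U₀ the solution is oscillatory, ψ ∝ e^{±ikx} with k = √(2m(E − U₀))/ℏ.
k = √(2 × 1 × 39.9) = 8.933.

k = 8.93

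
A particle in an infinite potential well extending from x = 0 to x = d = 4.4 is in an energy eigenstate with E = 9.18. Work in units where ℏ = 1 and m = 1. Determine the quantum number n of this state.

n = 6

For an infinite well E_n = n²π²ℏ²/(2md²), so n = (d/πℏ)√(2mE).
n = (4.4/π) × √(2 × 1 × 9.18) = 6.001 → n = 6.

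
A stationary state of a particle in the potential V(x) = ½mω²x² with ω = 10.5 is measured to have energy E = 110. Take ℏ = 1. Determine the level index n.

n = 10

Invert E_n = (n + ½)ℏω: n = E/ℏω − ½ = 9.976, so n = 10.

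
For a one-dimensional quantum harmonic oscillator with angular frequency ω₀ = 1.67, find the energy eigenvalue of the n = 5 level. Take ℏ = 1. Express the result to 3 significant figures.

E = 9.19

Using E_n = (n + ½)ℏω₀: E_5 = 5.5 × 1.67 = 9.185.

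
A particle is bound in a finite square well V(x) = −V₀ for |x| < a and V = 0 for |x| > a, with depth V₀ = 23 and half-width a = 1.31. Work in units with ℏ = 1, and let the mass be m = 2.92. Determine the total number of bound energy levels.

N = 10

The dimensionless depth is z₀ = a√(2mV₀)/ℏ = 1.31 × √(134.3) = 15.18.
A new bound state (alternating even/odd) appears each time z₀ passes a multiple of π/2, so N = ⌊2z₀/π⌋ + 1 = ⌊9.665⌋ + 1 = 10.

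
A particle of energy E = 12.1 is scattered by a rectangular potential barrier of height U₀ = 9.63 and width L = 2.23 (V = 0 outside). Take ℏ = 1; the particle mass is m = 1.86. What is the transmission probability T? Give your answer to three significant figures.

E > U₀: inside the barrier k₂ = √(2m(E − U₀))/ℏ = 3.031, k₂L = 6.760.
Matching at both interfaces gives T⁻¹ = 1 + U₀² sin²(k₂L) / [4E(E − U₀)] = 1.163, hence T = 0.860.

T = 0.860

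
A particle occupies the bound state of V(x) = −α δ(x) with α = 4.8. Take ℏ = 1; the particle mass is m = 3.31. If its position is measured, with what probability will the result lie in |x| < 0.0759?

The normalised bound state is ψ = √κ e^{−κ|x|} with κ = mα/ℏ² = 15.89.
P(|x| < d) = ∫_{−d}^{d} κ e^{−2κ|x|} dx = 1 − e^{−2κd} = 1 − e^{−2.412} = 0.9103.

P = 0.910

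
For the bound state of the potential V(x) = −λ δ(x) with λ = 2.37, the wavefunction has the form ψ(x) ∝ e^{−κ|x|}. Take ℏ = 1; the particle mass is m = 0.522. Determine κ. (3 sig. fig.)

κ = 1.24

Integrate −(ℏ²/2m)ψ'' − λδ(x)ψ = Eψ from −ε to +ε: the ψ'' term gives ψ'(0⁺) − ψ'(0⁻) and the δ term gives −(2mλ/ℏ²)ψ(0).
With ψ ∝ e^{−κ|x|} this yields −2κ = −2mλ/ℏ², so κ = mλ/ℏ² = 1.237.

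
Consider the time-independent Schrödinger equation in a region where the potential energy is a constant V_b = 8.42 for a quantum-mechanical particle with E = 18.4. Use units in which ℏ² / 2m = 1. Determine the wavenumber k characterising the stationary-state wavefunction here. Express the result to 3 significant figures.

k = 3.16

With E > V_b the solution is oscillatory, ψ ∝ e^{±ikx} with k = √(2m(E − V_b))/ℏ.
k = √(2 × 0.5 × 9.98) = 3.159.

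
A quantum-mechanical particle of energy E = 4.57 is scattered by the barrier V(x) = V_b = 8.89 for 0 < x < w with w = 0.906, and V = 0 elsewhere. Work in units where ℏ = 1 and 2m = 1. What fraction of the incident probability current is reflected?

Since E < V_b the interior solution is evanescent with decay constant κ = √(2m(V_b − E))/ℏ = 2.078.
κw = 1.883, sinh(κw) = 3.211.
The exact tunnelling result is T⁻¹ = 1 + V_b² sinh²(κw) / [4E(V_b − E)] = 11.32, so T = 0.0884.
R = 1 − T = 0.912.

R = 0.912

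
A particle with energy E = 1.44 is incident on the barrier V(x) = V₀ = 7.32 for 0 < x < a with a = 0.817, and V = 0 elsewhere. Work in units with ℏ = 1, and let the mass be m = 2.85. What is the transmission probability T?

Since E < V₀ the interior solution is evanescent with decay constant κ = √(2m(V₀ − E))/ℏ = 5.789.
κa = 4.730, sinh(κa) = 56.64.
The exact tunnelling result is T⁻¹ = 1 + V₀² sinh²(κa) / [4E(V₀ − E)] = 5076, so T = 0.000197.

T = 0.000197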